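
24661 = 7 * 3523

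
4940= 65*76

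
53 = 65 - 12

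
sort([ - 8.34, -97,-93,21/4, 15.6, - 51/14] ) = [- 97,- 93, - 8.34, - 51/14,21/4, 15.6 ]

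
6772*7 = 47404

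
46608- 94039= - 47431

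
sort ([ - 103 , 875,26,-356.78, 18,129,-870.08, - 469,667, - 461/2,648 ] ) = [ - 870.08, - 469, - 356.78 , - 461/2, - 103,18, 26 , 129,648, 667, 875] 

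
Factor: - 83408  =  -2^4*13^1*401^1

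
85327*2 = 170654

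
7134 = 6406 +728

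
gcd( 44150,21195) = 5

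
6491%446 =247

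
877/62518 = 877/62518= 0.01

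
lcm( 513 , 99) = 5643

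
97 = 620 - 523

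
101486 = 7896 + 93590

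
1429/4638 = 1429/4638  =  0.31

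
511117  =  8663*59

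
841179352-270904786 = 570274566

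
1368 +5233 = 6601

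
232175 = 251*925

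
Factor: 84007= 7^1*11^1*1091^1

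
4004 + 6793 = 10797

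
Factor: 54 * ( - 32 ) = -2^6 * 3^3 = -1728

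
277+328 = 605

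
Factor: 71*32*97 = 220384=2^5 *71^1*97^1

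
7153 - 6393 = 760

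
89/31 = 89/31 = 2.87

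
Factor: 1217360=2^4*5^1*15217^1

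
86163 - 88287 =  - 2124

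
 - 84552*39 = - 3297528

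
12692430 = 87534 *145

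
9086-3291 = 5795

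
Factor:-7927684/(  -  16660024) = 2^(-1) * 1981921^1*2082503^( - 1) = 1981921/4165006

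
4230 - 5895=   -  1665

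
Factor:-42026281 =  - 11^1*3820571^1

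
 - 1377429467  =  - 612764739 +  - 764664728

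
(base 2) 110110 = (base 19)2g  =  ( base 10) 54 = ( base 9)60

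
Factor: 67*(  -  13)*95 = -5^1*13^1*19^1*67^1 = - 82745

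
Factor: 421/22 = 2^ (- 1)*11^( - 1)*421^1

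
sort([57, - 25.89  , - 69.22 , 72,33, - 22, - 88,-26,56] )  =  [ - 88, - 69.22,  -  26, - 25.89,-22,33,56,57,72 ]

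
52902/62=26451/31  =  853.26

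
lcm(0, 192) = 0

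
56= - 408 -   -  464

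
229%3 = 1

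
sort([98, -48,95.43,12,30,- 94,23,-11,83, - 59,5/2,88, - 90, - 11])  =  [ - 94, -90, - 59,  -  48, - 11, - 11,  5/2, 12,23 , 30,83,88,95.43, 98 ] 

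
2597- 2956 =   -  359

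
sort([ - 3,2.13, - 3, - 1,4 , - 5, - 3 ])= [-5,-3, - 3, - 3 , - 1,2.13,4 ]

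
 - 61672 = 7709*(  -  8 ) 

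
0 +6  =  6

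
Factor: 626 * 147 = 2^1*3^1*7^2*313^1 = 92022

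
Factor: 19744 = 2^5*617^1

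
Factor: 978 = 2^1*3^1*163^1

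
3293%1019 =236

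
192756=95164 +97592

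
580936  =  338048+242888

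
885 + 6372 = 7257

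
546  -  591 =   -  45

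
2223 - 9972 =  - 7749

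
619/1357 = 619/1357 = 0.46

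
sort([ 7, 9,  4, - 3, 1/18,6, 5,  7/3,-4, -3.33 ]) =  [ - 4, - 3.33, - 3,1/18, 7/3, 4, 5,6, 7, 9 ]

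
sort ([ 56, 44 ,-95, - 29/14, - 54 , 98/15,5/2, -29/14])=[ - 95, - 54, - 29/14, - 29/14 , 5/2,98/15,44,56 ]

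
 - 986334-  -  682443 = -303891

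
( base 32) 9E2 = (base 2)10010111000010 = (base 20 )1436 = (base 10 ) 9666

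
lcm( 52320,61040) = 366240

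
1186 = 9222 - 8036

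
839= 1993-1154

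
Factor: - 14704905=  - 3^1*5^1*980327^1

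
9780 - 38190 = -28410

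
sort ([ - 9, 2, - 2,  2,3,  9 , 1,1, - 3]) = [-9,-3 , - 2,1,1,  2,2, 3,9 ]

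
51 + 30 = 81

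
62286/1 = 62286 = 62286.00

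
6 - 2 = 4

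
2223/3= 741 = 741.00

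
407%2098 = 407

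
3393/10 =3393/10 = 339.30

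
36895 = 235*157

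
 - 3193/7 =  - 457  +  6/7 = - 456.14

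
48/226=24/113 = 0.21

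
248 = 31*8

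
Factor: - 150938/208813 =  - 326/451 = - 2^1* 11^( - 1)*41^( - 1)*163^1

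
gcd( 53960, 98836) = 4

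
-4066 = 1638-5704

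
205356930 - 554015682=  - 348658752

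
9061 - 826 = 8235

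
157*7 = 1099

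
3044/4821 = 3044/4821 = 0.63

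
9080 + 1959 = 11039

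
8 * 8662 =69296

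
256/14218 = 128/7109=0.02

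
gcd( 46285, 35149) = 1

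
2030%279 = 77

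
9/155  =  9/155  =  0.06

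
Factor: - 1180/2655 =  - 4/9 = - 2^2*3^( - 2) 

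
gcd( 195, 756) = 3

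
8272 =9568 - 1296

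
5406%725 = 331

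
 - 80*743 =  - 59440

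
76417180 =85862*890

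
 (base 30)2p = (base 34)2H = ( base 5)320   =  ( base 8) 125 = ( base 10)85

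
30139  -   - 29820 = 59959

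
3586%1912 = 1674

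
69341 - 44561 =24780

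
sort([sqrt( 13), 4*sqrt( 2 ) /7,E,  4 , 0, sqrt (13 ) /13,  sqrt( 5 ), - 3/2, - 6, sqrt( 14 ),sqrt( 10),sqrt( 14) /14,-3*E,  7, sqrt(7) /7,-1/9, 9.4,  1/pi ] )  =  [-3*E,- 6, - 3/2, - 1/9,0, sqrt(14)/14,sqrt( 13)/13, 1/pi,sqrt( 7 )/7,4*sqrt( 2) /7,sqrt( 5),  E, sqrt(10 ), sqrt( 13),  sqrt(14 ), 4,7  ,  9.4 ]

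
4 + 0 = 4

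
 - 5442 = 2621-8063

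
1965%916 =133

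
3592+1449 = 5041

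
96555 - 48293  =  48262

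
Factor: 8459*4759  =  11^1 * 769^1 * 4759^1 = 40256381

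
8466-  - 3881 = 12347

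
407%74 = 37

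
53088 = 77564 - 24476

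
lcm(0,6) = 0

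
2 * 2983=5966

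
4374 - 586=3788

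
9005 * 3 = 27015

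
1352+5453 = 6805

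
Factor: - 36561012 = - 2^2 * 3^1*41^1 * 74311^1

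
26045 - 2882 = 23163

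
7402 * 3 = 22206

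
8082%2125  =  1707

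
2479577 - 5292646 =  - 2813069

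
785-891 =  - 106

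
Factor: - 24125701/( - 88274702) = 2^( - 1 )*223^1*108187^1*44137351^( - 1) 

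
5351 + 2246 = 7597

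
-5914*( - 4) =23656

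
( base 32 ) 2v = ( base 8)137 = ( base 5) 340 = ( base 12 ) 7b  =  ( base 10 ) 95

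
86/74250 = 43/37125 =0.00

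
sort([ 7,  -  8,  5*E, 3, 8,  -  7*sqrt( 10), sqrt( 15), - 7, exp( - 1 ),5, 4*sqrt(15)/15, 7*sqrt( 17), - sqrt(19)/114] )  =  [ - 7*sqrt( 10),-8, - 7,  -  sqrt(19)/114, exp( - 1), 4*sqrt( 15)/15, 3 , sqrt( 15), 5, 7, 8, 5*E, 7*sqrt(17 ) ] 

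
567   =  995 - 428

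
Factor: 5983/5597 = 29^ ( - 1 )*31^1=31/29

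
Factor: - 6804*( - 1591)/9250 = 2^1*3^5*5^( - 3 ) * 7^1*43^1 = 146286/125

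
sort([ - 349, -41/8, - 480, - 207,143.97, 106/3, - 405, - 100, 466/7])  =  [ - 480, - 405, - 349, - 207,-100, - 41/8, 106/3,466/7, 143.97 ] 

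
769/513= 1 + 256/513 = 1.50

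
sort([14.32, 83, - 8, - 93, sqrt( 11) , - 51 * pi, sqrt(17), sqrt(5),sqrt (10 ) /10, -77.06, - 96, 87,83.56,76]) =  [ - 51 * pi,-96,-93,  -  77.06 , - 8, sqrt (10 )/10, sqrt(5)  ,  sqrt( 11) , sqrt ( 17 ), 14.32,76,83, 83.56,87]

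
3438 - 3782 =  - 344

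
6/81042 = 1/13507 = 0.00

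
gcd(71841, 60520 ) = 1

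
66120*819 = 54152280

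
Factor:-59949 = -3^2*6661^1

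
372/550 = 186/275 = 0.68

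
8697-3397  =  5300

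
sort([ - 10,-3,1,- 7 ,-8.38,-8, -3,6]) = [  -  10, -8.38, - 8,-7, - 3, - 3,1,6]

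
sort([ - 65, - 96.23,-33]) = [ - 96.23, - 65, - 33]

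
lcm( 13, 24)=312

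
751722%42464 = 29834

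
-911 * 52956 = - 48242916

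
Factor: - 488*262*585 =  - 74795760 =- 2^4*3^2*5^1*13^1 * 61^1*131^1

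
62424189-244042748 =  -  181618559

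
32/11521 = 32/11521 = 0.00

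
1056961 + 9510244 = 10567205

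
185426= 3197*58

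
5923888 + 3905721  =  9829609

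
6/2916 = 1/486 = 0.00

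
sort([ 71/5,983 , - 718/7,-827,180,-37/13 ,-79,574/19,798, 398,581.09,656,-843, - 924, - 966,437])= [-966, - 924,  -  843, - 827, - 718/7, - 79, - 37/13, 71/5,574/19,180,  398, 437,  581.09, 656,798,983]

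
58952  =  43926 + 15026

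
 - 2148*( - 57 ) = 122436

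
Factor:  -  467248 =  - 2^4 * 19^1* 29^1*53^1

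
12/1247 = 12/1247 = 0.01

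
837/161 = 837/161=5.20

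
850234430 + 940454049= 1790688479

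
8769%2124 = 273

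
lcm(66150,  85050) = 595350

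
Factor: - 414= - 2^1 * 3^2*23^1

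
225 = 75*3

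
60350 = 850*71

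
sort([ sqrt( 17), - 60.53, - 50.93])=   [ - 60.53, - 50.93, sqrt( 17)]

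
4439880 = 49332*90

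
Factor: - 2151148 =-2^2 * 537787^1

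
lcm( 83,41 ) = 3403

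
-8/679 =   -  8/679 = -  0.01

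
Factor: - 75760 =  -2^4 * 5^1 * 947^1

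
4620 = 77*60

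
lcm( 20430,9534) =143010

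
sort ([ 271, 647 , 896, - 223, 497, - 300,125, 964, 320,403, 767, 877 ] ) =[-300, - 223, 125,271, 320 , 403, 497, 647, 767, 877,896,964]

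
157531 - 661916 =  - 504385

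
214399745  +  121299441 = 335699186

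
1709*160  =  273440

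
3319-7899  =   - 4580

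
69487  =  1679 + 67808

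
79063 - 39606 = 39457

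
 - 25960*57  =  -1479720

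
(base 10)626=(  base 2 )1001110010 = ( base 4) 21302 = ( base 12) 442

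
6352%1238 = 162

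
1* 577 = 577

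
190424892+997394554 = 1187819446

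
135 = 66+69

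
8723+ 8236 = 16959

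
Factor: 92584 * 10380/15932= 240255480/3983=   2^3*3^1*5^1*7^( - 1)*71^1*163^1*173^1*569^( - 1 ) 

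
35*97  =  3395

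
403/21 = 19 + 4/21 = 19.19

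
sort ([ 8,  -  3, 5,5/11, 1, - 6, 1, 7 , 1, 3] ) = [-6,  -  3, 5/11, 1, 1, 1,3, 5, 7,8]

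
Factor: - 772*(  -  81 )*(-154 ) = -9629928 = - 2^3*3^4 * 7^1*11^1*193^1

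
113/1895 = 113/1895 =0.06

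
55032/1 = 55032  =  55032.00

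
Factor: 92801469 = 3^1*73^1*423751^1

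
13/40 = 13/40 =0.33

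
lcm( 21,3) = 21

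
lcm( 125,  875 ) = 875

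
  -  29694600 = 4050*( - 7332 )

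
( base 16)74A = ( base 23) 3c3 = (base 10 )1866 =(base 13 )b07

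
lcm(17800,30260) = 302600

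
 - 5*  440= - 2200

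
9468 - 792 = 8676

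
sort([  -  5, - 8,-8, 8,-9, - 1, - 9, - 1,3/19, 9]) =[ - 9, - 9, - 8,-8 , - 5,-1, - 1, 3/19, 8,9 ] 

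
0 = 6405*0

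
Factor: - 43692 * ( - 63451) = 2772301092 = 2^2*3^1*11^1 * 107^1*331^1 *593^1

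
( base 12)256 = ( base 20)HE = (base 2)101100010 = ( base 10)354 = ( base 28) CI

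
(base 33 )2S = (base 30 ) 34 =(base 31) 31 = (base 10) 94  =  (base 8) 136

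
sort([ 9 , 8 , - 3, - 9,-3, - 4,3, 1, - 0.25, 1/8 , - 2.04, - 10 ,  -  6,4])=[ - 10, - 9,-6, - 4, - 3, - 3,-2.04, - 0.25,1/8,1, 3,4, 8,  9 ]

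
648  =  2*324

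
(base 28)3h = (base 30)3B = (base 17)5G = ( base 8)145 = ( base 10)101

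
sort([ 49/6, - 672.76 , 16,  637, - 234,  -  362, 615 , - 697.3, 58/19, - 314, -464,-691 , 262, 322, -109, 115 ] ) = [ - 697.3, - 691,  -  672.76,  -  464, - 362,  -  314,-234, -109 , 58/19, 49/6, 16,115,  262, 322, 615, 637]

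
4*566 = 2264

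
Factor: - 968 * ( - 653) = 2^3*11^2*653^1 = 632104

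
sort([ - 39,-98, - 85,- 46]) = [-98, - 85, - 46,  -  39] 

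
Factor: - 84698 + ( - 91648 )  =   - 176346 = - 2^1*3^2*97^1*101^1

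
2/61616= 1/30808 = 0.00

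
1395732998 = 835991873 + 559741125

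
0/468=0 = 0.00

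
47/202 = 47/202 = 0.23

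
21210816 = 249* 85184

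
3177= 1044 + 2133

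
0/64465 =0 =0.00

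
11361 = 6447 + 4914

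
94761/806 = 117 + 459/806 = 117.57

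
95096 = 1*95096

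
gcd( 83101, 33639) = 1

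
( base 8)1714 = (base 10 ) 972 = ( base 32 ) uc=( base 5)12342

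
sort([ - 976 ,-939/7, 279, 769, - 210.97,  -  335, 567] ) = [-976,  -  335  , - 210.97, - 939/7, 279,567, 769 ]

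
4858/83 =4858/83  =  58.53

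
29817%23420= 6397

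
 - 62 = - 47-15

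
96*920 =88320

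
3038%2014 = 1024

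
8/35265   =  8/35265 =0.00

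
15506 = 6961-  - 8545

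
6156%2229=1698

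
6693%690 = 483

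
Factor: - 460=-2^2*5^1 *23^1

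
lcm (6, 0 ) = 0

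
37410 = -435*( - 86)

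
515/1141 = 515/1141 = 0.45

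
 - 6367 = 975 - 7342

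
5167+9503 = 14670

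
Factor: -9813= - 3^1*3271^1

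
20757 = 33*629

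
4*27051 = 108204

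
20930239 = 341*61379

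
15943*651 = 10378893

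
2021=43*47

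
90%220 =90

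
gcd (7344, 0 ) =7344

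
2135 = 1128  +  1007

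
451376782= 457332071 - 5955289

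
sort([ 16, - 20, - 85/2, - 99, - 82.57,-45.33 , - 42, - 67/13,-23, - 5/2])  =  [ - 99,  -  82.57, -45.33,-85/2 , - 42, - 23 , - 20,  -  67/13, - 5/2, 16 ] 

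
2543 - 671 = 1872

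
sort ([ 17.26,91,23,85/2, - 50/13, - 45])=[ - 45,-50/13,  17.26,23  ,  85/2, 91]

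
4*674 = 2696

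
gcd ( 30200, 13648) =8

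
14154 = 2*7077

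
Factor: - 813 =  - 3^1* 271^1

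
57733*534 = 30829422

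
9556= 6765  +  2791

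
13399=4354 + 9045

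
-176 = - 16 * 11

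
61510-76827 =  - 15317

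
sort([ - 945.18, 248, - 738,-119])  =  [ - 945.18,- 738,-119,248]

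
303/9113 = 303/9113  =  0.03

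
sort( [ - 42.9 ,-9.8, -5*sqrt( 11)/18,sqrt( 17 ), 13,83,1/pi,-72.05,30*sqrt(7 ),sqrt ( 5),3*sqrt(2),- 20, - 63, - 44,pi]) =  [  -  72.05,  -  63,  -  44, - 42.9,-20, -9.8,  -  5*sqrt(11 )/18, 1/pi,sqrt(5),pi,sqrt( 17), 3*sqrt ( 2),13, 30 * sqrt( 7),83 ] 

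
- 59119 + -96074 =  - 155193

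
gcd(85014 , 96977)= 1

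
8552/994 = 8  +  300/497 = 8.60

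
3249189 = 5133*633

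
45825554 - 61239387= - 15413833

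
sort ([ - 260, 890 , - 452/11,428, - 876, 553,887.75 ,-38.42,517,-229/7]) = [ - 876, - 260, - 452/11, - 38.42 , - 229/7,428,517,553,887.75,890] 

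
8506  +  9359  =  17865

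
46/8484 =23/4242=0.01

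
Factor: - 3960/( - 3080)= 9/7=3^2*7^( - 1) 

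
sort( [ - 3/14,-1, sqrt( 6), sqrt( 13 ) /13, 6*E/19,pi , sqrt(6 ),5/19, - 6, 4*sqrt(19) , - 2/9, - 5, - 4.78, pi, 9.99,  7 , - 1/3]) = [ - 6,-5, - 4.78,-1, - 1/3 , - 2/9, - 3/14, 5/19, sqrt(13)/13, 6 * E/19, sqrt(6), sqrt( 6), pi, pi, 7, 9.99,4*sqrt( 19)] 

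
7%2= 1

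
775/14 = 55+5/14   =  55.36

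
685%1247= 685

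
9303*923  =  8586669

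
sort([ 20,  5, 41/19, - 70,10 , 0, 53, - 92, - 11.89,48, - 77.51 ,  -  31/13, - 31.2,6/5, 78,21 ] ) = [-92,-77.51 , - 70, - 31.2, - 11.89, - 31/13, 0, 6/5, 41/19, 5, 10, 20, 21, 48, 53, 78 ] 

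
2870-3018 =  - 148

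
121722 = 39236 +82486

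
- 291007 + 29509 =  - 261498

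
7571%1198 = 383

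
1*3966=3966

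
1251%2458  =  1251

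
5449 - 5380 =69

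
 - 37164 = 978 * ( - 38)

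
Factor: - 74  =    -  2^1*37^1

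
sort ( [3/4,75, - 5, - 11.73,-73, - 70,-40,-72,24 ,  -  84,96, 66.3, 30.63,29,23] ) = [-84, - 73,-72 , - 70,-40,  -  11.73, - 5, 3/4 , 23, 24,29, 30.63, 66.3, 75, 96]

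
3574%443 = 30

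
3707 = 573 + 3134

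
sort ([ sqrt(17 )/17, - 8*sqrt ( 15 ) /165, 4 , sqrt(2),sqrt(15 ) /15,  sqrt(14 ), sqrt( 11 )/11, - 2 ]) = [ - 2, - 8*sqrt ( 15 ) /165, sqrt(17 )/17, sqrt(  15 )/15,sqrt ( 11)/11, sqrt(2),sqrt(14), 4 ]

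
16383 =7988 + 8395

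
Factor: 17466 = 2^1*3^1*41^1*71^1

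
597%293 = 11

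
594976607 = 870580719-275604112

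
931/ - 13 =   -  72 +5/13 = - 71.62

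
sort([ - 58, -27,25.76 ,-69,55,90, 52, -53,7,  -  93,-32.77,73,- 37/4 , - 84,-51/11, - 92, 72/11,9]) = [ - 93, - 92, - 84, - 69 , - 58, - 53 ,-32.77,  -  27,-37/4,-51/11,72/11,7,9,  25.76,  52 , 55,73 , 90]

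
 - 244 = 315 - 559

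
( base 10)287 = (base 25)BC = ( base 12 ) 1BB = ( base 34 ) 8f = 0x11F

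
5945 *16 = 95120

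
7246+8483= 15729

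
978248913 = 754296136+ 223952777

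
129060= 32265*4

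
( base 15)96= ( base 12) b9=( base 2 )10001101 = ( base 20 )71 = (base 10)141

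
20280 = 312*65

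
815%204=203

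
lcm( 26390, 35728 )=2322320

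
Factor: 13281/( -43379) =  - 3^1*7^( - 1 )*19^1*233^1*6197^ ( - 1 )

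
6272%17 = 16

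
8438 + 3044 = 11482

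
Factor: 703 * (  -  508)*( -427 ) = 152491948 =2^2*7^1 * 19^1*37^1*61^1 * 127^1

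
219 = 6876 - 6657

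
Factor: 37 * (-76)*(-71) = 199652=2^2* 19^1*37^1 * 71^1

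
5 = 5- 0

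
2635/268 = 9+223/268 = 9.83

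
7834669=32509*241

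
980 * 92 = 90160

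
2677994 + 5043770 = 7721764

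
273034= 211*1294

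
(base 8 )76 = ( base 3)2022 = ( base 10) 62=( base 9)68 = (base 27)28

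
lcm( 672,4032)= 4032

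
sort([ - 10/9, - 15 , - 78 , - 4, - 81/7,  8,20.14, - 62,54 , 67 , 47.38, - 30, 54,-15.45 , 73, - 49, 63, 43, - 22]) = [ - 78,- 62, - 49,-30, - 22,  -  15.45 , - 15,-81/7 , - 4 , - 10/9,8,  20.14, 43,47.38 , 54,  54, 63,67,73]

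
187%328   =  187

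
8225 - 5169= 3056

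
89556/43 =2082+30/43 = 2082.70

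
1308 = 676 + 632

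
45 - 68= - 23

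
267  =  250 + 17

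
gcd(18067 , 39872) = 623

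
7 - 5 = 2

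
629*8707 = 5476703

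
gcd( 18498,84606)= 6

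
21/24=7/8 = 0.88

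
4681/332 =4681/332 = 14.10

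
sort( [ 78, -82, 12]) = [  -  82 , 12, 78]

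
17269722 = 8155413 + 9114309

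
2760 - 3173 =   -  413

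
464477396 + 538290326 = 1002767722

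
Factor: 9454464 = 2^7*3^2*29^1*283^1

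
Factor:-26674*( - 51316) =2^3*12829^1*13337^1 = 1368802984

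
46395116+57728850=104123966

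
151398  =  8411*18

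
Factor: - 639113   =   - 67^1*9539^1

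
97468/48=2030 + 7/12=2030.58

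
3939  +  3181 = 7120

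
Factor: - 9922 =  - 2^1* 11^2 * 41^1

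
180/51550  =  18/5155 = 0.00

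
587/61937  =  587/61937 = 0.01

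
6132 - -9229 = 15361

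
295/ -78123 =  - 295/78123 = - 0.00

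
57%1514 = 57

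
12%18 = 12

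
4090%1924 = 242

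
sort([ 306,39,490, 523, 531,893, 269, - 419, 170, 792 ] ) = [  -  419, 39,170,269,306, 490,523, 531, 792, 893]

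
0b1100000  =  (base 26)3I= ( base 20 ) 4g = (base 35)2q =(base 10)96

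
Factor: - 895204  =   - 2^2*19^1 * 11779^1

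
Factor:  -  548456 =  - 2^3*179^1*383^1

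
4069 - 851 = 3218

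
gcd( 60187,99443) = 1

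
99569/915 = 108 + 749/915 = 108.82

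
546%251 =44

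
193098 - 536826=-343728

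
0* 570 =0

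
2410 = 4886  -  2476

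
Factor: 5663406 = 2^1*3^1*7^1*19^1*47^1*151^1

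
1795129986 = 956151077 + 838978909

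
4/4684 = 1/1171 = 0.00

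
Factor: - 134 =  - 2^1 *67^1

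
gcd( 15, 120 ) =15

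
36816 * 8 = 294528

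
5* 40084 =200420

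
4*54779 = 219116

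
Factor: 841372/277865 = 120196/39695 = 2^2 * 5^(- 1 )*17^ ( - 1 )*151^1*199^1*467^( - 1 )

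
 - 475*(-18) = 8550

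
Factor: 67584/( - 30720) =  -5^( - 1)*11^1=- 11/5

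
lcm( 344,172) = 344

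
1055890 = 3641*290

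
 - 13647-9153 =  - 22800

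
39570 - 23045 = 16525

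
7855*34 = 267070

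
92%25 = 17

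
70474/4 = 17618 + 1/2 = 17618.50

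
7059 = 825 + 6234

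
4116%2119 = 1997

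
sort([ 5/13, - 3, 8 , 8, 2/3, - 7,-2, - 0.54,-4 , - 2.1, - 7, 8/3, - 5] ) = [ - 7, - 7, - 5, - 4 ,- 3, - 2.1,-2, - 0.54,5/13,2/3 , 8/3, 8,8]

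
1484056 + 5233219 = 6717275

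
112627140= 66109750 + 46517390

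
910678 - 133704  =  776974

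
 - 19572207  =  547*(-35781 ) 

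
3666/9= 407+1/3=407.33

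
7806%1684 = 1070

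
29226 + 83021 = 112247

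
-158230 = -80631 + -77599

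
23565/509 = 46 + 151/509 =46.30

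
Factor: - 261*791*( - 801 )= 3^4*7^1*29^1 * 89^1*113^1 = 165367251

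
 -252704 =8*( - 31588 ) 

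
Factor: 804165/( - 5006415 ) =-53611/333761 = - 17^ ( - 1)*29^(  -  1)  *  677^( - 1) * 53611^1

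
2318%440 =118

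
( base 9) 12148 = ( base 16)1fd0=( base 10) 8144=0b1111111010000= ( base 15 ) 262E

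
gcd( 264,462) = 66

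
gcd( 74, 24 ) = 2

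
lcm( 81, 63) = 567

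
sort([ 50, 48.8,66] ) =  [48.8, 50,66 ]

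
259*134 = 34706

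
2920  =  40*73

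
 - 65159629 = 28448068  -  93607697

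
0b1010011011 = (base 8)1233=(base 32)KR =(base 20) 1D7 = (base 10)667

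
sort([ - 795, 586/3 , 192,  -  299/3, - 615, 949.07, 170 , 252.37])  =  [  -  795, - 615,-299/3,170 , 192, 586/3,252.37, 949.07 ] 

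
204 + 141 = 345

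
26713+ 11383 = 38096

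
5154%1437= 843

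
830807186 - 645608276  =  185198910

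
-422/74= - 6 + 11/37 = -5.70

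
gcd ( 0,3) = 3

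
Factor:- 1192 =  - 2^3 * 149^1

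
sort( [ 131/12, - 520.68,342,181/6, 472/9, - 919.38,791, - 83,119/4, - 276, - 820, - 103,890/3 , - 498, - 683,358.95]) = [ - 919.38, - 820, - 683, - 520.68,-498, - 276, - 103, - 83,131/12,119/4,  181/6,  472/9, 890/3,342, 358.95 , 791] 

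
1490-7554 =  - 6064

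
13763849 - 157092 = 13606757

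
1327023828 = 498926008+828097820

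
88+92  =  180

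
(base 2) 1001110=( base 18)46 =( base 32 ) 2e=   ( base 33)2C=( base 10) 78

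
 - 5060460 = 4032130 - 9092590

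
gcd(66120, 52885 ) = 5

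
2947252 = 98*30074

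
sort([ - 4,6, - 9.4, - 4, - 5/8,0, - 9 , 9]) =[ -9.4, - 9,-4, - 4, - 5/8,  0,6, 9 ]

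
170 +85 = 255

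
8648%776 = 112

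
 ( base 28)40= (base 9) 134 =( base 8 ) 160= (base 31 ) 3J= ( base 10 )112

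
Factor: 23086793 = 67^1 *317^1*1087^1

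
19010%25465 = 19010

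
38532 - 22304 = 16228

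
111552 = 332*336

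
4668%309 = 33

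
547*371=202937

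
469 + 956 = 1425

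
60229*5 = 301145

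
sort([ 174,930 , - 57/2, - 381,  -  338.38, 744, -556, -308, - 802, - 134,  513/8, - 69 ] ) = [ - 802,- 556,  -  381, - 338.38, - 308, - 134,-69, - 57/2, 513/8 , 174,744, 930 ] 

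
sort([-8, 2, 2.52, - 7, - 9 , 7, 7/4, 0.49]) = [ - 9, - 8, - 7 , 0.49, 7/4, 2, 2.52, 7]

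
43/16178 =43/16178 = 0.00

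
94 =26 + 68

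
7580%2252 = 824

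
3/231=1/77= 0.01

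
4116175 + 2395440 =6511615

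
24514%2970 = 754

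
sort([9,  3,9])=[ 3, 9,9 ] 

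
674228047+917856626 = 1592084673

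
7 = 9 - 2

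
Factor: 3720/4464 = 2^ (-1)*3^( - 1)*5^1  =  5/6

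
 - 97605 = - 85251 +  - 12354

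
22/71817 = 22/71817 = 0.00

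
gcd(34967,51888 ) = 1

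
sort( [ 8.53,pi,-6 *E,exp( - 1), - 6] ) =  [ - 6 * E,- 6,exp(  -  1 ),  pi,8.53 ]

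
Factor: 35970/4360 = 2^( -2 )*3^1*11^1  =  33/4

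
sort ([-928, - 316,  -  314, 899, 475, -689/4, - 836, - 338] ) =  [-928, - 836,  -  338,-316,- 314, - 689/4, 475, 899] 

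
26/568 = 13/284 = 0.05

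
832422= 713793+118629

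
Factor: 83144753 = 83144753^1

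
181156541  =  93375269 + 87781272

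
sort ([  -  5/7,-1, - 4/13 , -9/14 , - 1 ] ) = [ - 1, - 1,  -  5/7, - 9/14, - 4/13] 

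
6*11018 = 66108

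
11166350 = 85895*130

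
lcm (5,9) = 45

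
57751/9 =57751/9 = 6416.78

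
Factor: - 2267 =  - 2267^1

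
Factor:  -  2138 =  - 2^1*1069^1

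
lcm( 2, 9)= 18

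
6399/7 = 6399/7 = 914.14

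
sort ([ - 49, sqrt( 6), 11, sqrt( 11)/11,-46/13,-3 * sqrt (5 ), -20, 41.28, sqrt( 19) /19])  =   [-49, -20,- 3 * sqrt( 5), - 46/13,  sqrt (19 )/19,  sqrt (11)/11, sqrt (6 ), 11, 41.28]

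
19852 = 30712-10860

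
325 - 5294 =  -  4969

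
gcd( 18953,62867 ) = 1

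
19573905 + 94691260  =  114265165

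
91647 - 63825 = 27822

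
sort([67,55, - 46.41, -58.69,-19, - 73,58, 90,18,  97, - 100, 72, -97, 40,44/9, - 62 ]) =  [-100, - 97,-73,  -  62, - 58.69,- 46.41, - 19, 44/9,18,40,55,58,67,72,  90,  97] 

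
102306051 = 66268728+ 36037323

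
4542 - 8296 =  - 3754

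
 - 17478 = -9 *1942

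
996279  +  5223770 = 6220049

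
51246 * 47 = 2408562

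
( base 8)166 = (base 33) 3J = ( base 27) 4A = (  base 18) 6a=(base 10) 118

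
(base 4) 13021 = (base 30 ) f7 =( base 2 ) 111001001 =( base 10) 457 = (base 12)321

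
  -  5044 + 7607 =2563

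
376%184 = 8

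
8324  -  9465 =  - 1141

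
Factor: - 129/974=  - 2^( - 1) * 3^1 *43^1  *  487^( - 1) 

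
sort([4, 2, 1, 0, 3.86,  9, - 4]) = [- 4, 0,1, 2,  3.86, 4, 9 ]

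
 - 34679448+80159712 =45480264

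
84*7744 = 650496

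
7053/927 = 7 + 188/309 = 7.61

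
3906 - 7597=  - 3691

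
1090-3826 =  - 2736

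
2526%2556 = 2526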